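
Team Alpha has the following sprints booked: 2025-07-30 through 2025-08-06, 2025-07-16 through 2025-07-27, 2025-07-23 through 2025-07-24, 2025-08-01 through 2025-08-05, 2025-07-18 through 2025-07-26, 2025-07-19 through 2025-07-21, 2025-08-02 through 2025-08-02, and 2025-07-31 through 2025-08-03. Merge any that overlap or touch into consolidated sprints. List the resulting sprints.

2025-07-16 through 2025-07-27, 2025-07-30 through 2025-08-06

Sort by start: 2025-07-16 through 2025-07-27, 2025-07-18 through 2025-07-26, 2025-07-19 through 2025-07-21, 2025-07-23 through 2025-07-24, 2025-07-30 through 2025-08-06, 2025-07-31 through 2025-08-03, 2025-08-01 through 2025-08-05, 2025-08-02 through 2025-08-02.
2025-07-18 through 2025-07-26 overlaps/touches 2025-07-16 through 2025-07-27 → extend to 2025-07-16 through 2025-07-27.
2025-07-19 through 2025-07-21 overlaps/touches 2025-07-16 through 2025-07-27 → extend to 2025-07-16 through 2025-07-27.
2025-07-23 through 2025-07-24 overlaps/touches 2025-07-16 through 2025-07-27 → extend to 2025-07-16 through 2025-07-27.
2025-07-30 through 2025-08-06 is disjoint → start new block.
2025-07-31 through 2025-08-03 overlaps/touches 2025-07-30 through 2025-08-06 → extend to 2025-07-30 through 2025-08-06.
2025-08-01 through 2025-08-05 overlaps/touches 2025-07-30 through 2025-08-06 → extend to 2025-07-30 through 2025-08-06.
2025-08-02 through 2025-08-02 overlaps/touches 2025-07-30 through 2025-08-06 → extend to 2025-07-30 through 2025-08-06.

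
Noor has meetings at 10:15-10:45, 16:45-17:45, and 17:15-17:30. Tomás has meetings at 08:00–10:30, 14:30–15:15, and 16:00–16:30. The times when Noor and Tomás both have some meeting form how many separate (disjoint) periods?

First set merges to 10:15-10:45, 16:45-17:45.
A ∩ B = 10:15-10:30.
That is 1 disjoint piece.

1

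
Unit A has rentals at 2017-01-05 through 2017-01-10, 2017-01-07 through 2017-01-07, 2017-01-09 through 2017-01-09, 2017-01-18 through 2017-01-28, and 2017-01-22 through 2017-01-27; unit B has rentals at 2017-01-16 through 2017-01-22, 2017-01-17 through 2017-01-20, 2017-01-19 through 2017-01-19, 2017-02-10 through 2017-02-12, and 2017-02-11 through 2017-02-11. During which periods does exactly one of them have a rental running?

2017-01-05 through 2017-01-10, 2017-01-16 through 2017-01-17, 2017-01-23 through 2017-01-28, 2017-02-10 through 2017-02-12

Merge the first list: 2017-01-05 through 2017-01-10, 2017-01-18 through 2017-01-28.
Merge the second list: 2017-01-16 through 2017-01-22, 2017-02-10 through 2017-02-12.
A but not B: 2017-01-05 through 2017-01-10, 2017-01-23 through 2017-01-28.
B but not A: 2017-01-16 through 2017-01-17, 2017-02-10 through 2017-02-12.
Combining gives A △ B.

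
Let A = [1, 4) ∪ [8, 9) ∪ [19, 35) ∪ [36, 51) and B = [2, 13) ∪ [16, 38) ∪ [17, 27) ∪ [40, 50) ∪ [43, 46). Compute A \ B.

[1, 2) ∪ [38, 40) ∪ [50, 51)

Second set merges to [2, 13), [16, 38), [40, 50).
[1, 4) minus B → [1, 2).
[8, 9): fully covered by B → removed.
[19, 35): fully covered by B → removed.
[36, 51) minus B → [38, 40), [50, 51).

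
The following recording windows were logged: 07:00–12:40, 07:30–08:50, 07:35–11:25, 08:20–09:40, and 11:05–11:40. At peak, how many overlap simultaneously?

Walk the sorted start/end points keeping a running depth.
The depth first hits 4 at 08:20.

4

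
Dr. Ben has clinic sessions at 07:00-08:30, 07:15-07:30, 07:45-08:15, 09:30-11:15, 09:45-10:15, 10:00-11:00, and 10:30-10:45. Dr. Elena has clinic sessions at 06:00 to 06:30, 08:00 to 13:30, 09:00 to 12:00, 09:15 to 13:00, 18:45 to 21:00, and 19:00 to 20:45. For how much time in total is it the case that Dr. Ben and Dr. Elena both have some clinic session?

A, merged: 07:00–08:30, 09:30–11:15.
B, merged: 06:00–06:30, 08:00–13:30, 18:45–21:00.
A ∩ B = 08:00–08:30, 09:30–11:15.
Total: 30 min + 1 h 45 min = 2 h 15 min.

2 h 15 min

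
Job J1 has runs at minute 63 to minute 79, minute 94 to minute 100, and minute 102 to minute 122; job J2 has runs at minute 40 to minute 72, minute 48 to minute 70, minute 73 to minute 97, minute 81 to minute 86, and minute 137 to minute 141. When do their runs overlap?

minute 63 to minute 72, minute 73 to minute 79, minute 94 to minute 97

Merge the second list: minute 40 to minute 72, minute 73 to minute 97, minute 137 to minute 141.
minute 63 to minute 79 overlaps B on minute 63 to minute 72, minute 73 to minute 79.
minute 94 to minute 100 overlaps B on minute 94 to minute 97.
minute 102 to minute 122 falls entirely outside B.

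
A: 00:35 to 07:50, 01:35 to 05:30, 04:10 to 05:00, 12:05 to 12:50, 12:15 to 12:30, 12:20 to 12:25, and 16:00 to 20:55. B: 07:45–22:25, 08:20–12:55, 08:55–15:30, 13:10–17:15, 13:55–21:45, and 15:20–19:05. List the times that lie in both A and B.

First set merges to 00:35–07:50, 12:05–12:50, 16:00–20:55.
Second set merges to 07:45–22:25.
00:35–07:50 ∩ B → 07:45–07:50.
12:05–12:50 ∩ B → 12:05–12:50.
16:00–20:55 ∩ B → 16:00–20:55.

07:45–07:50, 12:05–12:50, 16:00–20:55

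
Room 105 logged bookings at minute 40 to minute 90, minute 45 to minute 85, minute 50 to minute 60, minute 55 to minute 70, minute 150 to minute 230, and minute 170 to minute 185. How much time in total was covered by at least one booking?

130 minutes

Merged: minute 40 to minute 90, minute 150 to minute 230.
Lengths: 50 minutes + 80 minutes = 130 minutes.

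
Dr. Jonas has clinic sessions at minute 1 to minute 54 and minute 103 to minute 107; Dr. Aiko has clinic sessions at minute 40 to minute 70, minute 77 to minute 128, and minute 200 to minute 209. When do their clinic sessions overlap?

minute 40 to minute 54, minute 103 to minute 107

minute 1 to minute 54 ∩ B → minute 40 to minute 54.
minute 103 to minute 107 ∩ B → minute 103 to minute 107.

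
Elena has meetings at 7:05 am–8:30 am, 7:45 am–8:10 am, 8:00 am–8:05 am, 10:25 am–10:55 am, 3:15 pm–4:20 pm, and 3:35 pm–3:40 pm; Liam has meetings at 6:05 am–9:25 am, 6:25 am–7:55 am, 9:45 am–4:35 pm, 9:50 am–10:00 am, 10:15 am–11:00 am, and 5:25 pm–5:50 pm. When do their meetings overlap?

7:05 am–8:30 am, 10:25 am–10:55 am, 3:15 pm–4:20 pm

A, merged: 7:05 am–8:30 am, 10:25 am–10:55 am, 3:15 pm–4:20 pm.
B, merged: 6:05 am–9:25 am, 9:45 am–4:35 pm, 5:25 pm–5:50 pm.
7:05 am–8:30 am meets the second set on 7:05 am–8:30 am.
10:25 am–10:55 am meets the second set on 10:25 am–10:55 am.
3:15 pm–4:20 pm meets the second set on 3:15 pm–4:20 pm.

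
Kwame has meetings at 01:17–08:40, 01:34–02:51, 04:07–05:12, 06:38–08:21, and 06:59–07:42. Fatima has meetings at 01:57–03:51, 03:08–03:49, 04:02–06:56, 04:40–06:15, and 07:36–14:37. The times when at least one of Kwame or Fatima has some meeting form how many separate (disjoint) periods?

1

Merge the first list: 01:17–08:40.
Merge the second list: 01:57–03:51, 04:02–06:56, 07:36–14:37.
A ∪ B = 01:17–14:37.
That is 1 disjoint piece.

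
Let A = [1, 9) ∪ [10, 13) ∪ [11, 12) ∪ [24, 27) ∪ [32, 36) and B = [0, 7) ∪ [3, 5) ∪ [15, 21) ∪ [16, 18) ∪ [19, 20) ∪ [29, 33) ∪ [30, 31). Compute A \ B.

[7, 9) ∪ [10, 13) ∪ [24, 27) ∪ [33, 36)

Merge the first list: [1, 9), [10, 13), [24, 27), [32, 36).
Merge the second list: [0, 7), [15, 21), [29, 33).
[1, 9) with B removed leaves [7, 9).
[10, 13) is untouched.
[24, 27) is untouched.
[32, 36) with B removed leaves [33, 36).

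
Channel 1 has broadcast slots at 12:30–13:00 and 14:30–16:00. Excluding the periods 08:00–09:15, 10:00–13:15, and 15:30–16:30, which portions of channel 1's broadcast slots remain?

14:30-15:30

12:30-13:00 lies entirely inside B → drops out.
14:30-16:00 with B removed leaves 14:30-15:30.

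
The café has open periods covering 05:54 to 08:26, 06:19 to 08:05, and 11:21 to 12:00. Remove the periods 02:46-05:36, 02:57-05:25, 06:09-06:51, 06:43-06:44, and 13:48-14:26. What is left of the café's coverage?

First set merges to 05:54–08:26, 11:21–12:00.
Second set merges to 02:46–05:36, 06:09–06:51, 13:48–14:26.
05:54–08:26 \ B = 05:54–06:09, 06:51–08:26.
11:21–12:00: nothing removed.

05:54–06:09, 06:51–08:26, 11:21–12:00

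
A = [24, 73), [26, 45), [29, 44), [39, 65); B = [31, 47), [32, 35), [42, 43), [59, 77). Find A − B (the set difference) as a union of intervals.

[24, 31) ∪ [47, 59)

A, merged: [24, 73).
B, merged: [31, 47), [59, 77).
[24, 73) \ B = [24, 31), [47, 59).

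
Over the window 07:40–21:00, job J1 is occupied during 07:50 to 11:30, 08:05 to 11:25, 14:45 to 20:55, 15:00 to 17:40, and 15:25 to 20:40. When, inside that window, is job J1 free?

07:40–07:50, 11:30–14:45, 20:55–21:00

After merging, the occupied span is 07:50–11:30, 14:45–20:55.
Complement within 07:40–21:00: 07:40–07:50, 11:30–14:45, 20:55–21:00.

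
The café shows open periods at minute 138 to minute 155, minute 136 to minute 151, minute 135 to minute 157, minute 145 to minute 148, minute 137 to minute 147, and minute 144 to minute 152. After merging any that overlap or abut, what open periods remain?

Sort by start: minute 135 to minute 157, minute 136 to minute 151, minute 137 to minute 147, minute 138 to minute 155, minute 144 to minute 152, minute 145 to minute 148.
minute 136 to minute 151 overlaps/touches minute 135 to minute 157 → extend to minute 135 to minute 157.
minute 137 to minute 147 overlaps/touches minute 135 to minute 157 → extend to minute 135 to minute 157.
minute 138 to minute 155 overlaps/touches minute 135 to minute 157 → extend to minute 135 to minute 157.
minute 144 to minute 152 overlaps/touches minute 135 to minute 157 → extend to minute 135 to minute 157.
minute 145 to minute 148 overlaps/touches minute 135 to minute 157 → extend to minute 135 to minute 157.

minute 135 to minute 157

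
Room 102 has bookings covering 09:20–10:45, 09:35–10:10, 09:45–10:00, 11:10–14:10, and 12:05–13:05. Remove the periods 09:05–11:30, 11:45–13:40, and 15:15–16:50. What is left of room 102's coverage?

A, merged: 09:20–10:45, 11:10–14:10.
09:20–10:45: fully covered by B → removed.
11:10–14:10 minus B → 11:30–11:45, 13:40–14:10.

11:30–11:45, 13:40–14:10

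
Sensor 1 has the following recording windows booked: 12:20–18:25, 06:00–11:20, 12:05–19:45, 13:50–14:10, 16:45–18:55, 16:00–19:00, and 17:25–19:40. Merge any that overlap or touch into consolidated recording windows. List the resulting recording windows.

06:00–11:20, 12:05–19:45

Sort by start: 06:00–11:20, 12:05–19:45, 12:20–18:25, 13:50–14:10, 16:00–19:00, 16:45–18:55, 17:25–19:40.
12:05–19:45 is disjoint → start new block.
12:20–18:25 overlaps/touches 12:05–19:45 → extend to 12:05–19:45.
13:50–14:10 overlaps/touches 12:05–19:45 → extend to 12:05–19:45.
16:00–19:00 overlaps/touches 12:05–19:45 → extend to 12:05–19:45.
16:45–18:55 overlaps/touches 12:05–19:45 → extend to 12:05–19:45.
17:25–19:40 overlaps/touches 12:05–19:45 → extend to 12:05–19:45.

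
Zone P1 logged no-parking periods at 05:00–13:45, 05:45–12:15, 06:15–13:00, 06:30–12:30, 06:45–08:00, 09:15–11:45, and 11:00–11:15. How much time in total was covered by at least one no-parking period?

Merged: 05:00–13:45.
Length: 8 h 45 min.

8 h 45 min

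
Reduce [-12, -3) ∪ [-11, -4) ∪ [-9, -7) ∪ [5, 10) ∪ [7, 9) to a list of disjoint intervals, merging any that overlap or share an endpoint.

[-11, -4) overlaps/touches [-12, -3) → extend to [-12, -3).
[-9, -7) overlaps/touches [-12, -3) → extend to [-12, -3).
[5, 10) is disjoint → start new block.
[7, 9) overlaps/touches [5, 10) → extend to [5, 10).

[-12, -3) ∪ [5, 10)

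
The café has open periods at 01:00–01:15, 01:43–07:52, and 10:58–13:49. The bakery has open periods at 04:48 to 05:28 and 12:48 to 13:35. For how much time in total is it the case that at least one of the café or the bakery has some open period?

A ∪ B = 01:00–01:15, 01:43–07:52, 10:58–13:49.
Total: 15 min + 6 h 9 min + 2 h 51 min = 9 h 15 min.

9 h 15 min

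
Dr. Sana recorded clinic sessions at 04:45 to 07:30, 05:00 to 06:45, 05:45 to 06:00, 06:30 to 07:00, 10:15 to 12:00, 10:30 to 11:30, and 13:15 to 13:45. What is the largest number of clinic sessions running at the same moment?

3

Sweep endpoints in order; track running count of active intervals.
Peak of 3 reached at 05:45.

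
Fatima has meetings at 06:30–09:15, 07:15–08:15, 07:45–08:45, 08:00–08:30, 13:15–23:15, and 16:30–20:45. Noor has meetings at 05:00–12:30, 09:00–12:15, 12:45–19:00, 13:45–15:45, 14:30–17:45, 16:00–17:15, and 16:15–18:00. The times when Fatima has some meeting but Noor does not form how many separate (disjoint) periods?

1

Merge the first list: 06:30–09:15, 13:15–23:15.
Merge the second list: 05:00–12:30, 12:45–19:00.
A \ B = 19:00–23:15.
That is 1 disjoint piece.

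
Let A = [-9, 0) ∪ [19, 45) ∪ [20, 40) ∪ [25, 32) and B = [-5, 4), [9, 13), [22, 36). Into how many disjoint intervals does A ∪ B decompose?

3

First set merges to [-9, 0), [19, 45).
A ∪ B = [-9, 4), [9, 13), [19, 45).
That is 3 disjoint pieces.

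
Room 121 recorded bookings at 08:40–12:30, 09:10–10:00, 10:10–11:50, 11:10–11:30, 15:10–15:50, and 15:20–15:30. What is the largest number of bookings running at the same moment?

3

At 11:10, 3 of the intervals are simultaneously active.
No point has more.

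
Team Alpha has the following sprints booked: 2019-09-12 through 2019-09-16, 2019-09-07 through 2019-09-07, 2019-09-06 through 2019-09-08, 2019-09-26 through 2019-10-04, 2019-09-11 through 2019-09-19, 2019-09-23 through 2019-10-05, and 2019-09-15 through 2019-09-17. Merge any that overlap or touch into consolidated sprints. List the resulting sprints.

2019-09-06 through 2019-09-08, 2019-09-11 through 2019-09-19, 2019-09-23 through 2019-10-05

Sort by start: 2019-09-06 through 2019-09-08, 2019-09-07 through 2019-09-07, 2019-09-11 through 2019-09-19, 2019-09-12 through 2019-09-16, 2019-09-15 through 2019-09-17, 2019-09-23 through 2019-10-05, 2019-09-26 through 2019-10-04.
2019-09-07 through 2019-09-07 overlaps/touches 2019-09-06 through 2019-09-08 → extend to 2019-09-06 through 2019-09-08.
2019-09-11 through 2019-09-19 is disjoint → start new block.
2019-09-12 through 2019-09-16 overlaps/touches 2019-09-11 through 2019-09-19 → extend to 2019-09-11 through 2019-09-19.
2019-09-15 through 2019-09-17 overlaps/touches 2019-09-11 through 2019-09-19 → extend to 2019-09-11 through 2019-09-19.
2019-09-23 through 2019-10-05 is disjoint → start new block.
2019-09-26 through 2019-10-04 overlaps/touches 2019-09-23 through 2019-10-05 → extend to 2019-09-23 through 2019-10-05.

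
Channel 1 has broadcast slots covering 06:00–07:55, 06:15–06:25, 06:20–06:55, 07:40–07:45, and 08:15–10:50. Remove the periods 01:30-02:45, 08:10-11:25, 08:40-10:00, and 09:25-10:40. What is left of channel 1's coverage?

First set merges to 06:00–07:55, 08:15–10:50.
Second set merges to 01:30–02:45, 08:10–11:25.
06:00–07:55 is untouched.
08:15–10:50 lies entirely inside B → drops out.

06:00–07:55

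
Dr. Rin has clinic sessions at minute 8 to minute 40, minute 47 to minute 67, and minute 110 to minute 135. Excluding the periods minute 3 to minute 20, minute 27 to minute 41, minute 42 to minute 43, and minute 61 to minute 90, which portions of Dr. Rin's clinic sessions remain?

minute 8 to minute 40 with B removed leaves minute 20 to minute 27.
minute 47 to minute 67 with B removed leaves minute 47 to minute 61.
minute 110 to minute 135 is untouched.

minute 20 to minute 27, minute 47 to minute 61, minute 110 to minute 135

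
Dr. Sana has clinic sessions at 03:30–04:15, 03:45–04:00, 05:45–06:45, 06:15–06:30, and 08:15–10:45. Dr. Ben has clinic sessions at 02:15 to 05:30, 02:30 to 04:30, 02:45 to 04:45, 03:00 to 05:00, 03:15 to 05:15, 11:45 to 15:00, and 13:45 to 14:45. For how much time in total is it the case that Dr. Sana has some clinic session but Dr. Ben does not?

Merge the first list: 03:30–04:15, 05:45–06:45, 08:15–10:45.
Merge the second list: 02:15–05:30, 11:45–15:00.
A \ B = 05:45–06:45, 08:15–10:45.
Total: 1 h + 2 h 30 min = 3 h 30 min.

3 h 30 min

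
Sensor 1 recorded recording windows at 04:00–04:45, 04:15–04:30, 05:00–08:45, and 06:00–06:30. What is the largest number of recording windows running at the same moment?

At 04:15, 2 of the intervals are simultaneously active.
No point has more.

2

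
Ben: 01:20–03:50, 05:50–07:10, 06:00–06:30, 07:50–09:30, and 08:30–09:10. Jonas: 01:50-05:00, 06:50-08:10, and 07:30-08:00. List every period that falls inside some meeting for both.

01:50–03:50, 06:50–07:10, 07:50–08:10

A, merged: 01:20–03:50, 05:50–07:10, 07:50–09:30.
B, merged: 01:50–05:00, 06:50–08:10.
01:20–03:50 overlaps B on 01:50–03:50.
05:50–07:10 overlaps B on 06:50–07:10.
07:50–09:30 overlaps B on 07:50–08:10.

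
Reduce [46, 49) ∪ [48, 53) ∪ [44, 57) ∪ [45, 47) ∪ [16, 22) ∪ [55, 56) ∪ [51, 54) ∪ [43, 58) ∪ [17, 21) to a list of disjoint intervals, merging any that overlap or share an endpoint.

Sort by start: [16, 22), [17, 21), [43, 58), [44, 57), [45, 47), [46, 49), [48, 53), [51, 54), [55, 56).
[17, 21) overlaps/touches [16, 22) → extend to [16, 22).
[43, 58) is disjoint → start new block.
[44, 57) overlaps/touches [43, 58) → extend to [43, 58).
[45, 47) overlaps/touches [43, 58) → extend to [43, 58).
[46, 49) overlaps/touches [43, 58) → extend to [43, 58).
[48, 53) overlaps/touches [43, 58) → extend to [43, 58).
[51, 54) overlaps/touches [43, 58) → extend to [43, 58).
[55, 56) overlaps/touches [43, 58) → extend to [43, 58).

[16, 22) ∪ [43, 58)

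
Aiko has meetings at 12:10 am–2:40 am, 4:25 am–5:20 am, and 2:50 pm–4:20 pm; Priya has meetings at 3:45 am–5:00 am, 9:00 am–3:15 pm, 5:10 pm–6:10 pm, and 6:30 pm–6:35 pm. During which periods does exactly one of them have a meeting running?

A \ B = 12:10 am-2:40 am, 5:00 am-5:20 am, 3:15 pm-4:20 pm.
B \ A = 3:45 am-4:25 am, 9:00 am-2:50 pm, 5:10 pm-6:10 pm, 6:30 pm-6:35 pm.
Union of the two gives the symmetric difference.

12:10 am-2:40 am, 3:45 am-4:25 am, 5:00 am-5:20 am, 9:00 am-2:50 pm, 3:15 pm-4:20 pm, 5:10 pm-6:10 pm, 6:30 pm-6:35 pm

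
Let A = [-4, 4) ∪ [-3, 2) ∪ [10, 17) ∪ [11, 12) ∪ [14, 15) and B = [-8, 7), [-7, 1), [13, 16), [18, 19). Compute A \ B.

A, merged: [-4, 4), [10, 17).
B, merged: [-8, 7), [13, 16), [18, 19).
[-4, 4): entirely removed.
[10, 17) \ B = [10, 13), [16, 17).

[10, 13) ∪ [16, 17)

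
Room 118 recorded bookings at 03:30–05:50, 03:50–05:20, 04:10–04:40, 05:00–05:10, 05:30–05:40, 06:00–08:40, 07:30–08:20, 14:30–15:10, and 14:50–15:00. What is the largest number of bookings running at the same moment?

Walk the sorted start/end points keeping a running depth.
The depth first hits 3 at 04:10.

3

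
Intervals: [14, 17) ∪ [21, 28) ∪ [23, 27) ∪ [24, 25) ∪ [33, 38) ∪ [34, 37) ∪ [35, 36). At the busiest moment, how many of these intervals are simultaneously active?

3

Walk the sorted start/end points keeping a running depth.
The depth first hits 3 at 24.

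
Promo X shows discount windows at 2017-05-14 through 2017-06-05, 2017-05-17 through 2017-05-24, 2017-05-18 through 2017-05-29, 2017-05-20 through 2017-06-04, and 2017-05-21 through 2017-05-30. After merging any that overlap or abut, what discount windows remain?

2017-05-14 through 2017-06-05

2017-05-17 through 2017-05-24 overlaps/touches 2017-05-14 through 2017-06-05 → extend to 2017-05-14 through 2017-06-05.
2017-05-18 through 2017-05-29 overlaps/touches 2017-05-14 through 2017-06-05 → extend to 2017-05-14 through 2017-06-05.
2017-05-20 through 2017-06-04 overlaps/touches 2017-05-14 through 2017-06-05 → extend to 2017-05-14 through 2017-06-05.
2017-05-21 through 2017-05-30 overlaps/touches 2017-05-14 through 2017-06-05 → extend to 2017-05-14 through 2017-06-05.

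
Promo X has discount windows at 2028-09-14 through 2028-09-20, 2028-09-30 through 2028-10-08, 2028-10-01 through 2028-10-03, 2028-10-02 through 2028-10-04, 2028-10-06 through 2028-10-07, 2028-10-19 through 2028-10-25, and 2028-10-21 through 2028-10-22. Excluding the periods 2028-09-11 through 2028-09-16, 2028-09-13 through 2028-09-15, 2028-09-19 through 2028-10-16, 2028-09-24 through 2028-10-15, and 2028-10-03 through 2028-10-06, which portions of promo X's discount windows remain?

2028-09-17 through 2028-09-18, 2028-10-19 through 2028-10-25

First set merges to 2028-09-14 through 2028-09-20, 2028-09-30 through 2028-10-08, 2028-10-19 through 2028-10-25.
Second set merges to 2028-09-11 through 2028-09-16, 2028-09-19 through 2028-10-16.
2028-09-14 through 2028-09-20 \ B = 2028-09-17 through 2028-09-18.
2028-09-30 through 2028-10-08: entirely removed.
2028-10-19 through 2028-10-25: nothing removed.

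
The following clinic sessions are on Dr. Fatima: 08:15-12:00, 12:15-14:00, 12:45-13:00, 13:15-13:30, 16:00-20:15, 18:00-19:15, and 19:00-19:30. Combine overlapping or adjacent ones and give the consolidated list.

12:15–14:00 is disjoint → start new block.
12:45–13:00 overlaps/touches 12:15–14:00 → extend to 12:15–14:00.
13:15–13:30 overlaps/touches 12:15–14:00 → extend to 12:15–14:00.
16:00–20:15 is disjoint → start new block.
18:00–19:15 overlaps/touches 16:00–20:15 → extend to 16:00–20:15.
19:00–19:30 overlaps/touches 16:00–20:15 → extend to 16:00–20:15.

08:15–12:00, 12:15–14:00, 16:00–20:15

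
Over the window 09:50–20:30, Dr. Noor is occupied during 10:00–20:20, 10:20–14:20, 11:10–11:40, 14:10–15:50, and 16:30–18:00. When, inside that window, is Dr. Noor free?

09:50-10:00, 20:20-20:30

The merged coverage is 10:00-20:20.
Gaps within 09:50-20:30: 09:50-10:00, 20:20-20:30.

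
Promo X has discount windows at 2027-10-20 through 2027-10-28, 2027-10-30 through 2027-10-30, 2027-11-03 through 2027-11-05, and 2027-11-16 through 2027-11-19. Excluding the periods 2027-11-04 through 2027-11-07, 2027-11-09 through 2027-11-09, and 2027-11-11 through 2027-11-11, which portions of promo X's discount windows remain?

2027-10-20 through 2027-10-28, 2027-10-30 through 2027-10-30, 2027-11-03 through 2027-11-03, 2027-11-16 through 2027-11-19

2027-10-20 through 2027-10-28 is untouched.
2027-10-30 through 2027-10-30 is untouched.
2027-11-03 through 2027-11-05 with B removed leaves 2027-11-03 through 2027-11-03.
2027-11-16 through 2027-11-19 is untouched.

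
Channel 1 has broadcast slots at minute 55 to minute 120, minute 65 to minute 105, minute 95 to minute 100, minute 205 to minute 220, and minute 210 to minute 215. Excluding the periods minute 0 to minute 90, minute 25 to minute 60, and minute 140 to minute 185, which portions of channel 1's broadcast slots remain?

minute 90 to minute 120, minute 205 to minute 220

Merge the first list: minute 55 to minute 120, minute 205 to minute 220.
Merge the second list: minute 0 to minute 90, minute 140 to minute 185.
minute 55 to minute 120 with B removed leaves minute 90 to minute 120.
minute 205 to minute 220 is untouched.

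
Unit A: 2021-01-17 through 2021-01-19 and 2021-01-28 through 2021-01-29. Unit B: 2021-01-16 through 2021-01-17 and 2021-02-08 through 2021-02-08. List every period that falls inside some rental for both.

2021-01-17 through 2021-01-17

2021-01-17 through 2021-01-19 meets the second set on 2021-01-17 through 2021-01-17.
2021-01-28 through 2021-01-29: no overlap with the second set.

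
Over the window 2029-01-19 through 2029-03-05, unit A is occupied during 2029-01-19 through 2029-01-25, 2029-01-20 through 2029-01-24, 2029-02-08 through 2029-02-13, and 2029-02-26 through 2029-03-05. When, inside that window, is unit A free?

2029-01-26 through 2029-02-07, 2029-02-14 through 2029-02-25

Covered (merged): 2029-01-19 through 2029-01-25, 2029-02-08 through 2029-02-13, 2029-02-26 through 2029-03-05.
Uncovered inside 2029-01-19 through 2029-03-05: 2029-01-26 through 2029-02-07, 2029-02-14 through 2029-02-25.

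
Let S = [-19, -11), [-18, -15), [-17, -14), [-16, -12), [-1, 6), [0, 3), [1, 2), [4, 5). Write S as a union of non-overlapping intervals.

[-18, -15) overlaps/touches [-19, -11) → extend to [-19, -11).
[-17, -14) overlaps/touches [-19, -11) → extend to [-19, -11).
[-16, -12) overlaps/touches [-19, -11) → extend to [-19, -11).
[-1, 6) is disjoint → start new block.
[0, 3) overlaps/touches [-1, 6) → extend to [-1, 6).
[1, 2) overlaps/touches [-1, 6) → extend to [-1, 6).
[4, 5) overlaps/touches [-1, 6) → extend to [-1, 6).

[-19, -11) ∪ [-1, 6)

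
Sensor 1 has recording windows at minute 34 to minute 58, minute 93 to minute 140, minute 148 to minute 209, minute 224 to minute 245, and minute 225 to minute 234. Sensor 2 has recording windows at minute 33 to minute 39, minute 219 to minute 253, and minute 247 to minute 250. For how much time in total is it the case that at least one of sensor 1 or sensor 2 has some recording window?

167 minutes

A, merged: minute 34 to minute 58, minute 93 to minute 140, minute 148 to minute 209, minute 224 to minute 245.
B, merged: minute 33 to minute 39, minute 219 to minute 253.
A ∪ B = minute 33 to minute 58, minute 93 to minute 140, minute 148 to minute 209, minute 219 to minute 253.
Total: 25 minutes + 47 minutes + 61 minutes + 34 minutes = 167 minutes.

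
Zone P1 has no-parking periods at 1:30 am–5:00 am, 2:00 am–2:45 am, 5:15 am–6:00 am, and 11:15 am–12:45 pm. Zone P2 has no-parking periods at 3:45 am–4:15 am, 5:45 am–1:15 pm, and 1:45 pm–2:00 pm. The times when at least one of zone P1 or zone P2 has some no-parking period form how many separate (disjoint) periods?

3

Merge the first list: 1:30 am–5:00 am, 5:15 am–6:00 am, 11:15 am–12:45 pm.
A ∪ B = 1:30 am–5:00 am, 5:15 am–1:15 pm, 1:45 pm–2:00 pm.
That is 3 disjoint pieces.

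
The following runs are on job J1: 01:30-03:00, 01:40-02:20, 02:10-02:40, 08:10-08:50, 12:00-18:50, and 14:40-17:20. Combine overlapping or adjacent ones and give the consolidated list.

01:30-03:00, 08:10-08:50, 12:00-18:50

01:40-02:20 overlaps/touches 01:30-03:00 → extend to 01:30-03:00.
02:10-02:40 overlaps/touches 01:30-03:00 → extend to 01:30-03:00.
08:10-08:50 is disjoint → start new block.
12:00-18:50 is disjoint → start new block.
14:40-17:20 overlaps/touches 12:00-18:50 → extend to 12:00-18:50.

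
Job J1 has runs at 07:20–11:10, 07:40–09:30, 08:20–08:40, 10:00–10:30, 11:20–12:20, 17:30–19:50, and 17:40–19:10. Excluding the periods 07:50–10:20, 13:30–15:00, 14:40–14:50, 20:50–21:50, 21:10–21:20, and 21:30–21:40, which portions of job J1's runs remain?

Merge the first list: 07:20–11:10, 11:20–12:20, 17:30–19:50.
Merge the second list: 07:50–10:20, 13:30–15:00, 20:50–21:50.
07:20–11:10 with B removed leaves 07:20–07:50, 10:20–11:10.
11:20–12:20 is untouched.
17:30–19:50 is untouched.

07:20–07:50, 10:20–11:10, 11:20–12:20, 17:30–19:50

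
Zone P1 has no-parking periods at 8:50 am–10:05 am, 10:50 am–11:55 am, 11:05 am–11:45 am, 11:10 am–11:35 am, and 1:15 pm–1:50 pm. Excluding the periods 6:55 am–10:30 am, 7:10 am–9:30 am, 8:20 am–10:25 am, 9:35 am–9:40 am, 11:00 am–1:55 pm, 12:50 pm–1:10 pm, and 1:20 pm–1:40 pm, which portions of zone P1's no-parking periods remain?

A, merged: 8:50 am–10:05 am, 10:50 am–11:55 am, 1:15 pm–1:50 pm.
B, merged: 6:55 am–10:30 am, 11:00 am–1:55 pm.
8:50 am–10:05 am: fully covered by B → removed.
10:50 am–11:55 am minus B → 10:50 am–11:00 am.
1:15 pm–1:50 pm: fully covered by B → removed.

10:50 am–11:00 am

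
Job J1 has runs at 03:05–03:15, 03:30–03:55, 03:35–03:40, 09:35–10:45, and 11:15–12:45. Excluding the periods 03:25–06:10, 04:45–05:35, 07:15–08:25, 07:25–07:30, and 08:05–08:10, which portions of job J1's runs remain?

03:05–03:15, 09:35–10:45, 11:15–12:45

First set merges to 03:05–03:15, 03:30–03:55, 09:35–10:45, 11:15–12:45.
Second set merges to 03:25–06:10, 07:15–08:25.
03:05–03:15: nothing removed.
03:30–03:55: entirely removed.
09:35–10:45: nothing removed.
11:15–12:45: nothing removed.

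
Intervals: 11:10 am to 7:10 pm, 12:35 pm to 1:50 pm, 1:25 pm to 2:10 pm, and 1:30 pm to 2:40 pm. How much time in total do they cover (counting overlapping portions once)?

8 h

Merged: 11:10 am-7:10 pm.
Length: 8 h.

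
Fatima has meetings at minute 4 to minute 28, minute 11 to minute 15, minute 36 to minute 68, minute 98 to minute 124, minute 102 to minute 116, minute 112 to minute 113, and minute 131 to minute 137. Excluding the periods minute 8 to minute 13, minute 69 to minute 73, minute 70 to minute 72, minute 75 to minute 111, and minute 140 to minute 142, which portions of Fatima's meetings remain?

A, merged: minute 4 to minute 28, minute 36 to minute 68, minute 98 to minute 124, minute 131 to minute 137.
B, merged: minute 8 to minute 13, minute 69 to minute 73, minute 75 to minute 111, minute 140 to minute 142.
minute 4 to minute 28 minus B → minute 4 to minute 8, minute 13 to minute 28.
minute 36 to minute 68: no B overlap → unchanged.
minute 98 to minute 124 minus B → minute 111 to minute 124.
minute 131 to minute 137: no B overlap → unchanged.

minute 4 to minute 8, minute 13 to minute 28, minute 36 to minute 68, minute 111 to minute 124, minute 131 to minute 137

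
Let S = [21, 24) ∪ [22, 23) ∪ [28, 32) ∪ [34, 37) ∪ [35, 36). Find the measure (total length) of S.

Merged: [21, 24), [28, 32), [34, 37).
Lengths: 3 + 4 + 3 = 10.

10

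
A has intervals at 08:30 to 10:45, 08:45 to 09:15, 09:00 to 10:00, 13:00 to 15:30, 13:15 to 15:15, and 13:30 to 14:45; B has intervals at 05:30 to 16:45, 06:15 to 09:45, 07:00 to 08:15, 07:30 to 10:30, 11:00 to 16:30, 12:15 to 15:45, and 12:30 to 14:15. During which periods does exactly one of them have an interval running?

Merge the first list: 08:30-10:45, 13:00-15:30.
Merge the second list: 05:30-16:45.
Only in the first: none.
Only in the second: 05:30-08:30, 10:45-13:00, 15:30-16:45.
Together these are the periods covered by exactly one.

05:30-08:30, 10:45-13:00, 15:30-16:45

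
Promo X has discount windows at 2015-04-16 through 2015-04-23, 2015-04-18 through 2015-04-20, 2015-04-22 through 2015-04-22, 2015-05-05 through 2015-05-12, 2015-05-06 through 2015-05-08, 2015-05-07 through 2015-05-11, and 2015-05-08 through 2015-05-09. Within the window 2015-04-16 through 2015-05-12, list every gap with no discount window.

2015-04-24 through 2015-05-04

The merged coverage is 2015-04-16 through 2015-04-23, 2015-05-05 through 2015-05-12.
Uncovered inside 2015-04-16 through 2015-05-12: 2015-04-24 through 2015-05-04.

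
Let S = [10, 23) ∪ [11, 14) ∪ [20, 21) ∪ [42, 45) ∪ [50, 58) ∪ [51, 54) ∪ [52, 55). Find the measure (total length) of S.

Merged: [10, 23), [42, 45), [50, 58).
Lengths: 13 + 3 + 8 = 24.

24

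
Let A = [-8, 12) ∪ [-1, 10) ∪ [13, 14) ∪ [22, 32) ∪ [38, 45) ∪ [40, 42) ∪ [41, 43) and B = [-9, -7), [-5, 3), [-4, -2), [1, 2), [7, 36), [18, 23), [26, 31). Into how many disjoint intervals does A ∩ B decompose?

First set merges to [-8, 12), [13, 14), [22, 32), [38, 45).
Second set merges to [-9, -7), [-5, 3), [7, 36).
A ∩ B = [-8, -7), [-5, 3), [7, 12), [13, 14), [22, 32).
That is 5 disjoint pieces.

5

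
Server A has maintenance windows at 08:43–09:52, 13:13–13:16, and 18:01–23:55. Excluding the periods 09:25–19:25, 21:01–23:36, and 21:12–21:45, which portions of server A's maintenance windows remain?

08:43–09:25, 19:25–21:01, 23:36–23:55

Second set merges to 09:25–19:25, 21:01–23:36.
08:43–09:52 minus B → 08:43–09:25.
13:13–13:16: fully covered by B → removed.
18:01–23:55 minus B → 19:25–21:01, 23:36–23:55.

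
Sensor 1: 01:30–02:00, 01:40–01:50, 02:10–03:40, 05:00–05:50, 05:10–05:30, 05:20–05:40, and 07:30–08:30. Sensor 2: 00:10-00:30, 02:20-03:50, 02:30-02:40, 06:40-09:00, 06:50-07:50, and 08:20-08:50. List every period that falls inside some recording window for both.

02:20–03:40, 07:30–08:30

First set merges to 01:30–02:00, 02:10–03:40, 05:00–05:50, 07:30–08:30.
Second set merges to 00:10–00:30, 02:20–03:50, 06:40–09:00.
01:30–02:00 meets no B interval.
02:10–03:40 ∩ B → 02:20–03:40.
05:00–05:50 meets no B interval.
07:30–08:30 ∩ B → 07:30–08:30.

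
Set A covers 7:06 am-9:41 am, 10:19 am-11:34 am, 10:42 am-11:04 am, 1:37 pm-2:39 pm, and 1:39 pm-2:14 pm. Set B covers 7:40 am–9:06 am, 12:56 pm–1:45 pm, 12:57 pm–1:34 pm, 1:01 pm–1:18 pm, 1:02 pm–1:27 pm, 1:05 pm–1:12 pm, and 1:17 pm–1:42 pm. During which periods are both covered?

7:40 am–9:06 am, 1:37 pm–1:45 pm

First set merges to 7:06 am–9:41 am, 10:19 am–11:34 am, 1:37 pm–2:39 pm.
Second set merges to 7:40 am–9:06 am, 12:56 pm–1:45 pm.
7:06 am–9:41 am ∩ B → 7:40 am–9:06 am.
10:19 am–11:34 am meets no B interval.
1:37 pm–2:39 pm ∩ B → 1:37 pm–1:45 pm.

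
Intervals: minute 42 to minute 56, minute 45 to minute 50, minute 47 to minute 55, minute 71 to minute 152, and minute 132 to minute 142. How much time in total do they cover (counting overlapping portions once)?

Merged: minute 42 to minute 56, minute 71 to minute 152.
Lengths: 14 minutes + 81 minutes = 95 minutes.

95 minutes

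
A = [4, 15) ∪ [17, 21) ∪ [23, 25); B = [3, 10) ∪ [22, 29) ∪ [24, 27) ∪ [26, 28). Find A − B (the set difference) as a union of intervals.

[10, 15) ∪ [17, 21)

Merge the second list: [3, 10), [22, 29).
[4, 15) minus B → [10, 15).
[17, 21): no B overlap → unchanged.
[23, 25): fully covered by B → removed.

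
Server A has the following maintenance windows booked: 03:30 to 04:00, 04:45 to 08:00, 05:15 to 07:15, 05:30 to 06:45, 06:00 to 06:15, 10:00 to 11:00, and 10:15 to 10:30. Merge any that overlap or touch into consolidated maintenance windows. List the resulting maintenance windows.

03:30–04:00, 04:45–08:00, 10:00–11:00

04:45–08:00 is disjoint → start new block.
05:15–07:15 overlaps/touches 04:45–08:00 → extend to 04:45–08:00.
05:30–06:45 overlaps/touches 04:45–08:00 → extend to 04:45–08:00.
06:00–06:15 overlaps/touches 04:45–08:00 → extend to 04:45–08:00.
10:00–11:00 is disjoint → start new block.
10:15–10:30 overlaps/touches 10:00–11:00 → extend to 10:00–11:00.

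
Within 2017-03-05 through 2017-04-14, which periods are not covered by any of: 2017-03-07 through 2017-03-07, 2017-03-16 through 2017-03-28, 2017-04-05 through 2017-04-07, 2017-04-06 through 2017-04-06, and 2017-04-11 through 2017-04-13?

After merging, the occupied span is 2017-03-07 through 2017-03-07, 2017-03-16 through 2017-03-28, 2017-04-05 through 2017-04-07, 2017-04-11 through 2017-04-13.
Gaps within 2017-03-05 through 2017-04-14: 2017-03-05 through 2017-03-06, 2017-03-08 through 2017-03-15, 2017-03-29 through 2017-04-04, 2017-04-08 through 2017-04-10, 2017-04-14 through 2017-04-14.

2017-03-05 through 2017-03-06, 2017-03-08 through 2017-03-15, 2017-03-29 through 2017-04-04, 2017-04-08 through 2017-04-10, 2017-04-14 through 2017-04-14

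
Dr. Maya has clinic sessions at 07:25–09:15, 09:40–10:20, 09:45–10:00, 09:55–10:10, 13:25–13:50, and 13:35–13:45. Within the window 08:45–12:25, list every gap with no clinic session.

09:15–09:40, 10:20–12:25

After merging, the occupied span is 07:25–09:15, 09:40–10:20, 13:25–13:50.
Uncovered inside 08:45–12:25: 09:15–09:40, 10:20–12:25.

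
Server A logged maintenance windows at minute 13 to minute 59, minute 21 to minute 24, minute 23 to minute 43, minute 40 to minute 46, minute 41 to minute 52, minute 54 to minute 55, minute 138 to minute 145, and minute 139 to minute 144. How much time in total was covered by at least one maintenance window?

53 minutes

Merged: minute 13 to minute 59, minute 138 to minute 145.
Lengths: 46 minutes + 7 minutes = 53 minutes.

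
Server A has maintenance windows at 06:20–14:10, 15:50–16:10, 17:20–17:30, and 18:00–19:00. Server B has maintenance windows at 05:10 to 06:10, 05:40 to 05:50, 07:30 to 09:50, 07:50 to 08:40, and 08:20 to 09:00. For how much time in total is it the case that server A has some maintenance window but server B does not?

7 h

Merge the second list: 05:10–06:10, 07:30–09:50.
A \ B = 06:20–07:30, 09:50–14:10, 15:50–16:10, 17:20–17:30, 18:00–19:00.
Total: 1 h 10 min + 4 h 20 min + 20 min + 10 min + 1 h = 7 h.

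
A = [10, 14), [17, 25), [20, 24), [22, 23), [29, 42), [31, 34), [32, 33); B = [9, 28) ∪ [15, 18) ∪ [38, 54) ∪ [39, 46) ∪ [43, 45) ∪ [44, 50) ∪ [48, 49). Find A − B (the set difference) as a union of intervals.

[29, 38)

Merge the first list: [10, 14), [17, 25), [29, 42).
Merge the second list: [9, 28), [38, 54).
[10, 14) lies entirely inside B → drops out.
[17, 25) lies entirely inside B → drops out.
[29, 42) with B removed leaves [29, 38).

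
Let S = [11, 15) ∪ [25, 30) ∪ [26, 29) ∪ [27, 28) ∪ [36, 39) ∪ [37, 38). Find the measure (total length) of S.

12

Merged: [11, 15), [25, 30), [36, 39).
Lengths: 4 + 5 + 3 = 12.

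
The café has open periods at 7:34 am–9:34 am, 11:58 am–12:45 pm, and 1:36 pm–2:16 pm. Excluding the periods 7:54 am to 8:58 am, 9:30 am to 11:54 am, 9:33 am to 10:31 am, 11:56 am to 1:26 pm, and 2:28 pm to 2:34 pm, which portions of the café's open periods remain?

7:34 am–7:54 am, 8:58 am–9:30 am, 1:36 pm–2:16 pm

Second set merges to 7:54 am–8:58 am, 9:30 am–11:54 am, 11:56 am–1:26 pm, 2:28 pm–2:34 pm.
7:34 am–9:34 am with B removed leaves 7:34 am–7:54 am, 8:58 am–9:30 am.
11:58 am–12:45 pm lies entirely inside B → drops out.
1:36 pm–2:16 pm is untouched.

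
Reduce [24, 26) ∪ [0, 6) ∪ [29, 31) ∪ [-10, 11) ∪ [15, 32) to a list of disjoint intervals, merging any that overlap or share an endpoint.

[-10, 11) ∪ [15, 32)

Sort by start: [-10, 11), [0, 6), [15, 32), [24, 26), [29, 31).
[0, 6) overlaps/touches [-10, 11) → extend to [-10, 11).
[15, 32) is disjoint → start new block.
[24, 26) overlaps/touches [15, 32) → extend to [15, 32).
[29, 31) overlaps/touches [15, 32) → extend to [15, 32).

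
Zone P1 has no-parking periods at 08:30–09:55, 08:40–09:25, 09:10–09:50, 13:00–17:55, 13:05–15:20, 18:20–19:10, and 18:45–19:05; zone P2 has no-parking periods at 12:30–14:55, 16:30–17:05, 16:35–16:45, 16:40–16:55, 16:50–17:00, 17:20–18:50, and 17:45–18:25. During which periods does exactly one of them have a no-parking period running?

A, merged: 08:30-09:55, 13:00-17:55, 18:20-19:10.
B, merged: 12:30-14:55, 16:30-17:05, 17:20-18:50.
A but not B: 08:30-09:55, 14:55-16:30, 17:05-17:20, 18:50-19:10.
B but not A: 12:30-13:00, 17:55-18:20.
Combining gives A △ B.

08:30-09:55, 12:30-13:00, 14:55-16:30, 17:05-17:20, 17:55-18:20, 18:50-19:10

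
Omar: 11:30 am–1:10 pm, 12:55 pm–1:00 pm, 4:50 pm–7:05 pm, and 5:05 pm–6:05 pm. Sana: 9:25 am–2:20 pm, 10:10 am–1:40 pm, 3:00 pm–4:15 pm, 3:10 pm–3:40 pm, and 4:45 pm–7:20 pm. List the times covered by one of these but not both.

9:25 am-11:30 am, 1:10 pm-2:20 pm, 3:00 pm-4:15 pm, 4:45 pm-4:50 pm, 7:05 pm-7:20 pm

Merge the first list: 11:30 am-1:10 pm, 4:50 pm-7:05 pm.
Merge the second list: 9:25 am-2:20 pm, 3:00 pm-4:15 pm, 4:45 pm-7:20 pm.
Only in the first: none.
Only in the second: 9:25 am-11:30 am, 1:10 pm-2:20 pm, 3:00 pm-4:15 pm, 4:45 pm-4:50 pm, 7:05 pm-7:20 pm.
Together these are the periods covered by exactly one.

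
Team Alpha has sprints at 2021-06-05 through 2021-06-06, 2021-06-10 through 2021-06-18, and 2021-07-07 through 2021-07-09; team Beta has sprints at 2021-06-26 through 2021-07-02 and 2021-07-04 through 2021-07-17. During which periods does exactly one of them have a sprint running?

A \ B = 2021-06-05 through 2021-06-06, 2021-06-10 through 2021-06-18.
B \ A = 2021-06-26 through 2021-07-02, 2021-07-04 through 2021-07-06, 2021-07-10 through 2021-07-17.
Union of the two gives the symmetric difference.

2021-06-05 through 2021-06-06, 2021-06-10 through 2021-06-18, 2021-06-26 through 2021-07-02, 2021-07-04 through 2021-07-06, 2021-07-10 through 2021-07-17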